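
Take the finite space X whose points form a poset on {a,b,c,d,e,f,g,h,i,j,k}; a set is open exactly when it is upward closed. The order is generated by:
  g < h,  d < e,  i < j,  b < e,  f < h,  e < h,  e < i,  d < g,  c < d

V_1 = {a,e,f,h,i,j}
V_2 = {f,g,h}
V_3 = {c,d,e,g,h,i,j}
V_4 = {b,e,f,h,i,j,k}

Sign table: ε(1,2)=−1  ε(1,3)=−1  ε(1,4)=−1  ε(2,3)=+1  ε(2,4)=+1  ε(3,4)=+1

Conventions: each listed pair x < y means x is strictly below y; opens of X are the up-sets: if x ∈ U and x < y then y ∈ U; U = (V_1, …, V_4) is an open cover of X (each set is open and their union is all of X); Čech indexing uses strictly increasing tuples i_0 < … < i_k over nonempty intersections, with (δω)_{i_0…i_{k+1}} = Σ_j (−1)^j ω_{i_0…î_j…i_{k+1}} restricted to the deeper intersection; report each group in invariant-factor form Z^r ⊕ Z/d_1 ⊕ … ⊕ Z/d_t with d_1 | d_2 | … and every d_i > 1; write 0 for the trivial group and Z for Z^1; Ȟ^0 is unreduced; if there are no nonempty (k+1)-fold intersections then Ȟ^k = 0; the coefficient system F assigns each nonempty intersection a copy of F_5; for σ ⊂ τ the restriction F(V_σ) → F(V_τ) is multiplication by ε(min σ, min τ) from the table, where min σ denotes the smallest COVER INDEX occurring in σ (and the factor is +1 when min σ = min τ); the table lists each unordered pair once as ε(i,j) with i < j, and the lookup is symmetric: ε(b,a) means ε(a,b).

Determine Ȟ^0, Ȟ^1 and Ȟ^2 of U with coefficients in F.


Ȟ^0 = Z/5; Ȟ^1 = 0; Ȟ^2 = 0

intersection data:
  V12={f,h} V13={e,h,i,j} V14={e,f,h,i,j} V23={g,h} V24={f,h} V34={e,h,i,j}
  V123={h} V124={f,h} V134={e,h,i,j} V234={h}
  V1234={h}
C dims 4,6,4,1; δ0: rk_F5 3; δ1: rk_F5 3; δ2: rk_F5 1
Ȟ^0 = (4 − 3) − 0 = 1, so Ȟ^0 ≅ Z/5
Ȟ^1 = (6 − 3) − 3 = 0, so Ȟ^1 ≅ 0
Ȟ^2 = (4 − 1) − 3 = 0, so Ȟ^2 ≅ 0


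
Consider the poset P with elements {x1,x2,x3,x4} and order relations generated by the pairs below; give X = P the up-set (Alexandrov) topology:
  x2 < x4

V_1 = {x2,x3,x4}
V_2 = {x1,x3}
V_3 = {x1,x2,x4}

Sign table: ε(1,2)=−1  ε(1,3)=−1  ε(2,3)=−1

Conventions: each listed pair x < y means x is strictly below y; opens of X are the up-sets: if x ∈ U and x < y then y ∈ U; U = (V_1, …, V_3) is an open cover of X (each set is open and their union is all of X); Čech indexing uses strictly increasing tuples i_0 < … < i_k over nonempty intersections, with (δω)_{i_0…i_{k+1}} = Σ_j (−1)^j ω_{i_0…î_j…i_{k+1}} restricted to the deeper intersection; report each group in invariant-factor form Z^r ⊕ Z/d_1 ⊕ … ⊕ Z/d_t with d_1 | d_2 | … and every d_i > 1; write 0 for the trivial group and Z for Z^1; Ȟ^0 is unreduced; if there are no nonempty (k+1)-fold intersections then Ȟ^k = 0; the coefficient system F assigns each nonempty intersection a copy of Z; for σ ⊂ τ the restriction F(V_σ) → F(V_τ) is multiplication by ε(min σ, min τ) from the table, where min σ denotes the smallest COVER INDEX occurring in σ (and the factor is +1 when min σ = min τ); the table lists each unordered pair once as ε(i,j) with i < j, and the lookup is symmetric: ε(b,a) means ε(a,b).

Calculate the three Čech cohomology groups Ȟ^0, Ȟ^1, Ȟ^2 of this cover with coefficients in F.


nonempty overlaps:
  V12={x3} V13={x2,x4} V23={x1}
C dims 3,3; δ0: rk 3, SNF 1^2·2
degree 0: 3−3−0 = 0 → Ȟ^0 ≅ 0
degree 1: 3−0−3 = 0 plus torsion [2] → Ȟ^1 ≅ Z/2
degree 2: 0−0−0 = 0 → Ȟ^2 ≅ 0

Ȟ^0(U;F) ≅ 0; Ȟ^1(U;F) ≅ Z/2; Ȟ^2(U;F) ≅ 0


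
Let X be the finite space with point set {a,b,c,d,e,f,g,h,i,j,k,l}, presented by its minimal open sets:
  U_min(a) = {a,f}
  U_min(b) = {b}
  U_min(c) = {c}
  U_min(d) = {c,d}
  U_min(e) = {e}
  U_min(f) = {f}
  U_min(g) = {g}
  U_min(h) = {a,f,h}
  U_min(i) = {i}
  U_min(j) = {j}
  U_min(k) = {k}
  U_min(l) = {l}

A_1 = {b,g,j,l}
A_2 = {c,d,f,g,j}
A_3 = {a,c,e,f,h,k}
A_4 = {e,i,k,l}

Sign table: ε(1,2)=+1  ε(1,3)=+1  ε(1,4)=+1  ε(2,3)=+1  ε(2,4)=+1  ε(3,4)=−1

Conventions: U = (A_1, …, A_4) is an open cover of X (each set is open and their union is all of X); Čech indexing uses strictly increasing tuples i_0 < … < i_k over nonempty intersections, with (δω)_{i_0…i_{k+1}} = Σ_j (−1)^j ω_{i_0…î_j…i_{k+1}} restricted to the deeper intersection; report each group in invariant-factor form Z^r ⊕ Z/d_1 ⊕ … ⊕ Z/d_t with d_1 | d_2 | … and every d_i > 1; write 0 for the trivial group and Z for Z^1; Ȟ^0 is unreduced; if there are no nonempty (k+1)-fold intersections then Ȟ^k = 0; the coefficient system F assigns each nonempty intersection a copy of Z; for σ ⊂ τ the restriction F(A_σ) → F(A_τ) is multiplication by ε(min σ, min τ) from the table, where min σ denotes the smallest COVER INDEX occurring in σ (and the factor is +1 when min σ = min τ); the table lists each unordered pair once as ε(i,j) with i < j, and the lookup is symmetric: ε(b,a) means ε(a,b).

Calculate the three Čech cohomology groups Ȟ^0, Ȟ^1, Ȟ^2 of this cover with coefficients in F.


Ȟ^0 ≅ 0, Ȟ^1 ≅ Z/2, Ȟ^2 ≅ 0

cover nerve:
  A12={g,j} A14={l} A23={c,f} A34={e,k}
C dims 4,4; δ0: rk 4, SNF 1^3·2
Ȟ^0: (4−4)−0=0 ⇒ 0
Ȟ^1: (4−0)−4=0 plus torsion [2] ⇒ Z/2
Ȟ^2: (0−0)−0=0 ⇒ 0


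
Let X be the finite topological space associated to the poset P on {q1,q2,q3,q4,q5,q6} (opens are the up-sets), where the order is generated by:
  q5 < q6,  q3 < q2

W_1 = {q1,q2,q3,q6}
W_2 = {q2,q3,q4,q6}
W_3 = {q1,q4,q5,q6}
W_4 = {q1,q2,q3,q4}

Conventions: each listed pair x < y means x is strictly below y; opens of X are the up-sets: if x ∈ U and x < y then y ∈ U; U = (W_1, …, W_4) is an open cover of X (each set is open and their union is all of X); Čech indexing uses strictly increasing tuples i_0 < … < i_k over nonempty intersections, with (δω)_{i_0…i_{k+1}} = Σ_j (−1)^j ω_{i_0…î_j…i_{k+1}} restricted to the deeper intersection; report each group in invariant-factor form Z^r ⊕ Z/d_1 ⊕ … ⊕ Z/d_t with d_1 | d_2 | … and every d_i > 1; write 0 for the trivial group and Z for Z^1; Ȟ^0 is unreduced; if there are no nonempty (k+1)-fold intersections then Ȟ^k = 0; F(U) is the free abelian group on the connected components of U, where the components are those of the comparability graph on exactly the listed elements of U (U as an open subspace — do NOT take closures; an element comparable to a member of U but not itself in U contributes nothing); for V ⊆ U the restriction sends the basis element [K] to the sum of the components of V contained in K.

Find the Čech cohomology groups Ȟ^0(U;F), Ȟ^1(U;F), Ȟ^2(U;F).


Ȟ^0 = Z^4, Ȟ^1 = 0, Ȟ^2 = 0

intersection data:
  W12={q2,q3,q6} W13={q1,q6} W14={q1,q2,q3} W23={q4,q6} W24={q2,q3,q4} W34={q1,q4}
  W123={q6} W124={q2,q3} W134={q1} W234={q4}
components per intersection:
  W1: {q1} {q2,q3} {q6}
  W2: {q2,q3} {q4} {q6}
  W3: {q1} {q4} {q5,q6}
  W4: {q1} {q2,q3} {q4}
  W12: {q2,q3} {q6}
  W13: {q1} {q6}
  W14: {q1} {q2,q3}
  W23: {q4} {q6}
  W24: {q2,q3} {q4}
  W34: {q1} {q4}
  W123: {q6}
  W124: {q2,q3}
  W134: {q1}
  W234: {q4}
C dims 12,12,4; δ0: rk 8, SNF 1^8; δ1: rk 4, SNF 1^4
Ȟ^0 = (12 − 8) − 0 = 4, so Ȟ^0 ≅ Z^4
Ȟ^1 = (12 − 4) − 8 = 0, so Ȟ^1 ≅ 0
Ȟ^2 = (4 − 0) − 4 = 0, so Ȟ^2 ≅ 0


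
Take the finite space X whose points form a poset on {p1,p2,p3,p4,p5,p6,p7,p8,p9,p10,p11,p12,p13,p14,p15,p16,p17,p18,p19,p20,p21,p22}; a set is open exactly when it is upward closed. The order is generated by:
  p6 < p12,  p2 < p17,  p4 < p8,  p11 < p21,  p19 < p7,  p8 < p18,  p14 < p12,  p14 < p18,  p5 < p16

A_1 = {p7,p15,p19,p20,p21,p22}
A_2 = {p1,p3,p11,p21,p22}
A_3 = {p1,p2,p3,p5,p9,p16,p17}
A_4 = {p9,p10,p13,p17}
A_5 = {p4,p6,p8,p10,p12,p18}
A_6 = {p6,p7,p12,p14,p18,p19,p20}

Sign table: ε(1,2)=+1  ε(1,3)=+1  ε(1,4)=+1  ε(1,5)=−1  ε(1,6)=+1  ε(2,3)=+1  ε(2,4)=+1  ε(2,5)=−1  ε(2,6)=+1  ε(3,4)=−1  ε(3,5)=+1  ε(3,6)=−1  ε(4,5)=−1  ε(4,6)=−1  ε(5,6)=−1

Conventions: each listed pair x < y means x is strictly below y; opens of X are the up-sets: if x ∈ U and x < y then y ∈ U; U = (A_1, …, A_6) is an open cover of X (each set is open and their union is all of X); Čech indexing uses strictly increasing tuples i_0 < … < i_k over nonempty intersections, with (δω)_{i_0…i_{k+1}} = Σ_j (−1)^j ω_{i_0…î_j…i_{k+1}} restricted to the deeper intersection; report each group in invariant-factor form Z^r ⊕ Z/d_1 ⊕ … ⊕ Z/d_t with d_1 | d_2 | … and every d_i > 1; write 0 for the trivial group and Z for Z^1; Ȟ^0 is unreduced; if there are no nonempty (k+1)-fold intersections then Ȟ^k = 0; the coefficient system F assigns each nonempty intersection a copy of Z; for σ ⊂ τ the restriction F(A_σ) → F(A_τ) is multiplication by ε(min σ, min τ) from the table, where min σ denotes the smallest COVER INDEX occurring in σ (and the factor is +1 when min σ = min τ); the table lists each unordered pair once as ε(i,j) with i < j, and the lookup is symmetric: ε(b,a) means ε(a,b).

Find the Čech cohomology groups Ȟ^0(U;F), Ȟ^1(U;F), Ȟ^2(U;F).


Ȟ^0 ≅ 0; Ȟ^1 ≅ Z/2; Ȟ^2 ≅ 0

cover nerve:
  A12={p21,p22} A16={p7,p19,p20} A23={p1,p3} A34={p9,p17} A45={p10} A56={p6,p12,p18}
C dims 6,6; δ0: rk 6, SNF 1^5·2
Ȟ^0: (6−6)−0=0 ⇒ 0
Ȟ^1: (6−0)−6=0 plus torsion [2] ⇒ Z/2
Ȟ^2: (0−0)−0=0 ⇒ 0


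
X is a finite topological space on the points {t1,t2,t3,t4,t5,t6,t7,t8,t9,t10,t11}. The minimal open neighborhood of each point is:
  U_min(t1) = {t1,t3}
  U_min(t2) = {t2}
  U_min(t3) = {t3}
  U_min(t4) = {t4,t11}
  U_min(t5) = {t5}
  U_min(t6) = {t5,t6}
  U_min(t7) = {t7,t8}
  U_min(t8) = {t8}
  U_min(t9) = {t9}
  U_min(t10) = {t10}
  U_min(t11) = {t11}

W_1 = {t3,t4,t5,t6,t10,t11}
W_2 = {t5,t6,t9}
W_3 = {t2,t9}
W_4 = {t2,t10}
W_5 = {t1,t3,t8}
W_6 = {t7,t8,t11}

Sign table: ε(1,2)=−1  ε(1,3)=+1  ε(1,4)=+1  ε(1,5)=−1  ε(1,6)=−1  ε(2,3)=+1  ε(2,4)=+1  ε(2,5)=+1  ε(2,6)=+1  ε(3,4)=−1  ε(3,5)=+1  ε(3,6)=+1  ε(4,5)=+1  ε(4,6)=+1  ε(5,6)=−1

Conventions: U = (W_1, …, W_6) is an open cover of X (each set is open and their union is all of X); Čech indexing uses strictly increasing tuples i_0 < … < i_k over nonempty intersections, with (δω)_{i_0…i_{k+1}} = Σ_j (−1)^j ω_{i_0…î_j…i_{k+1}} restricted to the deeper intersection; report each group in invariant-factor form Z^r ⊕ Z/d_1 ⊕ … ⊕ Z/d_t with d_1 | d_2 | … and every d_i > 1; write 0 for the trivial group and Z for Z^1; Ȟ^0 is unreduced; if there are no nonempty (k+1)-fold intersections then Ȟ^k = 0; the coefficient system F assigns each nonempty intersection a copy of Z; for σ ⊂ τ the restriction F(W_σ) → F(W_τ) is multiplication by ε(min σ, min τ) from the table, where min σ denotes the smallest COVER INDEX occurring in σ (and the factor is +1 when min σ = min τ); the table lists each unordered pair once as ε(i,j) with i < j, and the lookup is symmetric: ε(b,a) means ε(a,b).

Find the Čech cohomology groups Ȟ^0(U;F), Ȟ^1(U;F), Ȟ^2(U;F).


cover nerve:
  W12={t5,t6} W14={t10} W15={t3} W16={t11} W23={t9} W34={t2} W56={t8}
C dims 6,7; δ0: rk 6, SNF 1^5·2
Ȟ^0: (6−6)−0=0 ⇒ 0
Ȟ^1: (7−0)−6=1 plus torsion [2] ⇒ Z ⊕ Z/2
Ȟ^2: (0−0)−0=0 ⇒ 0

Ȟ^0(U;F) ≅ 0, Ȟ^1(U;F) ≅ Z ⊕ Z/2, Ȟ^2(U;F) ≅ 0


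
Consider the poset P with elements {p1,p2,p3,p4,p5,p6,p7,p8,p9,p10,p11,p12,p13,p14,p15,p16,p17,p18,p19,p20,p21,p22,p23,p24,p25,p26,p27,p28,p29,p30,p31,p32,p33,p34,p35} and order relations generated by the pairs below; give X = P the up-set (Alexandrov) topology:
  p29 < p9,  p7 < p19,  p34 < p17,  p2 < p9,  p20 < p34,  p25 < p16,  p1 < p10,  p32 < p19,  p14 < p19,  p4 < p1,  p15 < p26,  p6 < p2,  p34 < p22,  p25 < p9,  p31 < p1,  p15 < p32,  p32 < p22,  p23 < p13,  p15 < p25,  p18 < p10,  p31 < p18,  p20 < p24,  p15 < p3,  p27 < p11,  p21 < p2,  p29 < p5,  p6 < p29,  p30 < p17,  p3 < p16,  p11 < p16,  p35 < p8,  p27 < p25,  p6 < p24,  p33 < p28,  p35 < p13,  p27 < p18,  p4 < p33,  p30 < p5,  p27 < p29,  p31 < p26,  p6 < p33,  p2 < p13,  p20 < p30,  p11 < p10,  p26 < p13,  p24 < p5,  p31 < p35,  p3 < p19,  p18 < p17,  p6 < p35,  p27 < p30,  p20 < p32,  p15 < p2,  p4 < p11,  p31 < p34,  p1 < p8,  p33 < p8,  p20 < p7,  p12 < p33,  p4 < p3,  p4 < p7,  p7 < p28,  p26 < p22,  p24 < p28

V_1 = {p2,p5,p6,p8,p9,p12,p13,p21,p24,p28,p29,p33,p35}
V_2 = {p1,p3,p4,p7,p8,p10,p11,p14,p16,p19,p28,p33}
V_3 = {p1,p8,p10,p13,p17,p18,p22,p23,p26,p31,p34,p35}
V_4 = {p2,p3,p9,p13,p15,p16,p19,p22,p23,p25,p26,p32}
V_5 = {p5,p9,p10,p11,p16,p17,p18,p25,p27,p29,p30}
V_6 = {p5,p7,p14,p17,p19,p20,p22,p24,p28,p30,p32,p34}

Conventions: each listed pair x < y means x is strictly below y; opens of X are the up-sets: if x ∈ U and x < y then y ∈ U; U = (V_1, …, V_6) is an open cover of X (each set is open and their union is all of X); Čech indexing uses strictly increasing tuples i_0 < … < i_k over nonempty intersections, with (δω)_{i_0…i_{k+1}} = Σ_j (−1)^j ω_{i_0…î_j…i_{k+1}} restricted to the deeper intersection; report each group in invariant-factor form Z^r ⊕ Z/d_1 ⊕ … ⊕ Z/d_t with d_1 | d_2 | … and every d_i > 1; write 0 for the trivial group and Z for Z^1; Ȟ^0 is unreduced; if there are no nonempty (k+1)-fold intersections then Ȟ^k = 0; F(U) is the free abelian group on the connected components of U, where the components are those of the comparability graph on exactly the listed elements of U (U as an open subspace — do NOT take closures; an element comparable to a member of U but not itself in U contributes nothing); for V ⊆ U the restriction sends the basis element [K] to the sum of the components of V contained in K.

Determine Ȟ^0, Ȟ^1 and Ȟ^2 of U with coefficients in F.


Ȟ^0 = Z, Ȟ^1 = 0 and Ȟ^2 = Z/2

nonempty intersections:
  V12={p8,p28,p33} V13={p8,p13,p35} V14={p2,p9,p13} V15={p5,p9,p29} V16={p5,p24,p28} V23={p1,p8,p10} V24={p3,p16,p19} V25={p10,p11,p16} V26={p7,p14,p19,p28} V34={p13,p22,p23,p26} V35={p10,p17,p18} V36={p17,p22,p34} V45={p9,p16,p25} V46={p19,p22,p32} V56={p5,p17,p30}
  V123={p8} V126={p28} V134={p13} V145={p9} V156={p5} V235={p10} V245={p16} V246={p19} V346={p22} V356={p17}
components per intersection:
  V1: {p2,p5,p6,p8,p9,p12,p13,p21,p24,p28,p29,p33,p35}
  V2: {p1,p3,p4,p7,p8,p10,p11,p14,p16,p19,p28,p33}
  V3: {p1,p8,p10,p13,p17,p18,p22,p23,p26,p31,p34,p35}
  V4: {p2,p3,p9,p13,p15,p16,p19,p22,p23,p25,p26,p32}
  V5: {p5,p9,p10,p11,p16,p17,p18,p25,p27,p29,p30}
  V6: {p5,p7,p14,p17,p19,p20,p22,p24,p28,p30,p32,p34}
  V12: {p8,p28,p33}
  V13: {p8,p13,p35}
  V14: {p2,p9,p13}
  V15: {p5,p9,p29}
  V16: {p5,p24,p28}
  V23: {p1,p8,p10}
  V24: {p3,p16,p19}
  V25: {p10,p11,p16}
  V26: {p7,p14,p19,p28}
  V34: {p13,p22,p23,p26}
  V35: {p10,p17,p18}
  V36: {p17,p22,p34}
  V45: {p9,p16,p25}
  V46: {p19,p22,p32}
  V56: {p5,p17,p30}
  V123: {p8}
  V126: {p28}
  V134: {p13}
  V145: {p9}
  V156: {p5}
  V235: {p10}
  V245: {p16}
  V246: {p19}
  V346: {p22}
  V356: {p17}
C dims 6,15,10; δ0: rk 5, SNF 1^5; δ1: rk 10, SNF 1^9·2
Ȟ^0: (6−5)−0=1 ⇒ Z
Ȟ^1: (15−10)−5=0 ⇒ 0
Ȟ^2: (10−0)−10=0 plus torsion [2] ⇒ Z/2


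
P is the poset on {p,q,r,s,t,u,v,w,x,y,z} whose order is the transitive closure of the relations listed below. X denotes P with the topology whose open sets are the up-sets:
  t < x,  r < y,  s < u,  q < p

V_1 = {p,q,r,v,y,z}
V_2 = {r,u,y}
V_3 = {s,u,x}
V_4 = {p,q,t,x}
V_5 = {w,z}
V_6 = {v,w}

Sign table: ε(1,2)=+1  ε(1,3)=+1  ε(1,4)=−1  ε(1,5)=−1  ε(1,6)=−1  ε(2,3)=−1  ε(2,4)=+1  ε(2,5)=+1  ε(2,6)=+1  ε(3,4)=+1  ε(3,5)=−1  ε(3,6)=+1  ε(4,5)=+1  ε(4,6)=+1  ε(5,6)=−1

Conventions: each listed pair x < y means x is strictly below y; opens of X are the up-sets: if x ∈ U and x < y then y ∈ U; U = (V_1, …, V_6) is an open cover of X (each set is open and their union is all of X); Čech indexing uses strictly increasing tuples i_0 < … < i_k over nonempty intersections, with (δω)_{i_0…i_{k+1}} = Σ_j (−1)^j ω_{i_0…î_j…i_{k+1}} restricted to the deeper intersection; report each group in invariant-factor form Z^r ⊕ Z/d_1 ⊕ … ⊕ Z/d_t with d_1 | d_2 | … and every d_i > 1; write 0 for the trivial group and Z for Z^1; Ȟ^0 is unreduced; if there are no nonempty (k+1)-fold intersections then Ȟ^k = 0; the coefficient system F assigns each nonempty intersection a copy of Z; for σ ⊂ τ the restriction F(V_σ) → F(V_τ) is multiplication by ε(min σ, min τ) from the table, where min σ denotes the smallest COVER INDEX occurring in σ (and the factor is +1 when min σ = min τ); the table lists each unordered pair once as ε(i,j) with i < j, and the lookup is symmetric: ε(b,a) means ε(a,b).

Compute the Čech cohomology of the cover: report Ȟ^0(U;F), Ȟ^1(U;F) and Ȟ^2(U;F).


Ȟ^0 = 0; Ȟ^1 = Z ⊕ Z/2; Ȟ^2 = 0

intersection data:
  V12={r,y} V14={p,q} V15={z} V16={v} V23={u} V34={x} V56={w}
C dims 6,7; δ0: rk 6, SNF 1^5·2
Ȟ^0 = (6 − 6) − 0 = 0, so Ȟ^0 ≅ 0
Ȟ^1 = (7 − 0) − 6 = 1 plus torsion [2], so Ȟ^1 ≅ Z ⊕ Z/2
Ȟ^2 = (0 − 0) − 0 = 0, so Ȟ^2 ≅ 0


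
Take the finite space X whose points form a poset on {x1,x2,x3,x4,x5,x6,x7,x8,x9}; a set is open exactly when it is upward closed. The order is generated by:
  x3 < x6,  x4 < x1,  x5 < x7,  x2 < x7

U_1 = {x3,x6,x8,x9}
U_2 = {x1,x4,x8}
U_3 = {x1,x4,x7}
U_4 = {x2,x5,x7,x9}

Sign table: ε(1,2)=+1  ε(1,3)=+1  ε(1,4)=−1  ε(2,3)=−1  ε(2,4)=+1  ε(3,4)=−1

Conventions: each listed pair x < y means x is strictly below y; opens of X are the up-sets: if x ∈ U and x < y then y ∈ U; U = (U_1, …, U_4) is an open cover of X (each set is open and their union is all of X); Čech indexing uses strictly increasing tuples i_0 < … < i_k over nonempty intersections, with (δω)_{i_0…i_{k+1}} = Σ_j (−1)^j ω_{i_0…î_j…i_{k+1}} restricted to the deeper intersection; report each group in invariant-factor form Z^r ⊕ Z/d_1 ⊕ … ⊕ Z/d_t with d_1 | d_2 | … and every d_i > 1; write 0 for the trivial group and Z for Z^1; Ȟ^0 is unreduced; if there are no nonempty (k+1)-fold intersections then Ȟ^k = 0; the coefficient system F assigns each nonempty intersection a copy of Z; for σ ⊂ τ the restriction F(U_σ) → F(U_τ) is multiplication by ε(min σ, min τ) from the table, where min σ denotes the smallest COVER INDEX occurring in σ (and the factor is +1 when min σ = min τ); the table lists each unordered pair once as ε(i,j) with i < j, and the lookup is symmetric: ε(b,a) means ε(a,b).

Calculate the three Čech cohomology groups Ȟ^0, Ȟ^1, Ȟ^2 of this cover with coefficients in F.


Ȟ^0(U;F) ≅ 0, Ȟ^1(U;F) ≅ Z/2, Ȟ^2(U;F) ≅ 0

nerve of the cover:
  U12={x8} U14={x9} U23={x1,x4} U34={x7}
C dims 4,4; δ0: rk 4, SNF 1^3·2
Ȟ^0 = (4 − 4) − 0 = 0, so Ȟ^0 ≅ 0
Ȟ^1 = (4 − 0) − 4 = 0 plus torsion [2], so Ȟ^1 ≅ Z/2
Ȟ^2 = (0 − 0) − 0 = 0, so Ȟ^2 ≅ 0


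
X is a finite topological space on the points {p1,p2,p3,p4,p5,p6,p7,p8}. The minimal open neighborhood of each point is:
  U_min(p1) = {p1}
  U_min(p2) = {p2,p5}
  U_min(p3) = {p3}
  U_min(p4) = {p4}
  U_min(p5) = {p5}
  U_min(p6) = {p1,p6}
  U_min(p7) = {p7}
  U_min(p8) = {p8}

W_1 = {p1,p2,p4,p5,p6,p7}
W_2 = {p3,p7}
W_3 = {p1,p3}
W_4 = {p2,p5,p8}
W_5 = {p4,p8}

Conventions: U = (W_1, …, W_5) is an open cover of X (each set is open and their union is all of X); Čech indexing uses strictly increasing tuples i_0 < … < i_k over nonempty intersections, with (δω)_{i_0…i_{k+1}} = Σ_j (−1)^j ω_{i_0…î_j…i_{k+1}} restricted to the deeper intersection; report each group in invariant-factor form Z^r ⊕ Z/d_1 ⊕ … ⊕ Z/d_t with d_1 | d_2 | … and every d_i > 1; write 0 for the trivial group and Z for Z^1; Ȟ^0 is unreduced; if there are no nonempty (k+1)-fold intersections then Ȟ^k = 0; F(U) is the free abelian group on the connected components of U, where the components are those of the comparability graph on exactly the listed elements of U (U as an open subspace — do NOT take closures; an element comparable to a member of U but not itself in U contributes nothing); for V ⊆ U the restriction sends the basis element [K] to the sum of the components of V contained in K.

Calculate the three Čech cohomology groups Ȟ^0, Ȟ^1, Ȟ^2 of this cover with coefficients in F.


nonempty overlaps:
  W12={p7} W13={p1} W14={p2,p5} W15={p4} W23={p3} W45={p8}
components per intersection:
  W1: {p1,p6} {p2,p5} {p4} {p7}
  W2: {p3} {p7}
  W3: {p1} {p3}
  W4: {p2,p5} {p8}
  W5: {p4} {p8}
  W12: {p7}
  W13: {p1}
  W14: {p2,p5}
  W15: {p4}
  W23: {p3}
  W45: {p8}
C dims 12,6; δ0: rk 6, SNF 1^6
degree 0: 12−6−0 = 6 → Ȟ^0 ≅ Z^6
degree 1: 6−0−6 = 0 → Ȟ^1 ≅ 0
degree 2: 0−0−0 = 0 → Ȟ^2 ≅ 0

Ȟ^0(U;F) ≅ Z^6; Ȟ^1(U;F) ≅ 0; Ȟ^2(U;F) ≅ 0


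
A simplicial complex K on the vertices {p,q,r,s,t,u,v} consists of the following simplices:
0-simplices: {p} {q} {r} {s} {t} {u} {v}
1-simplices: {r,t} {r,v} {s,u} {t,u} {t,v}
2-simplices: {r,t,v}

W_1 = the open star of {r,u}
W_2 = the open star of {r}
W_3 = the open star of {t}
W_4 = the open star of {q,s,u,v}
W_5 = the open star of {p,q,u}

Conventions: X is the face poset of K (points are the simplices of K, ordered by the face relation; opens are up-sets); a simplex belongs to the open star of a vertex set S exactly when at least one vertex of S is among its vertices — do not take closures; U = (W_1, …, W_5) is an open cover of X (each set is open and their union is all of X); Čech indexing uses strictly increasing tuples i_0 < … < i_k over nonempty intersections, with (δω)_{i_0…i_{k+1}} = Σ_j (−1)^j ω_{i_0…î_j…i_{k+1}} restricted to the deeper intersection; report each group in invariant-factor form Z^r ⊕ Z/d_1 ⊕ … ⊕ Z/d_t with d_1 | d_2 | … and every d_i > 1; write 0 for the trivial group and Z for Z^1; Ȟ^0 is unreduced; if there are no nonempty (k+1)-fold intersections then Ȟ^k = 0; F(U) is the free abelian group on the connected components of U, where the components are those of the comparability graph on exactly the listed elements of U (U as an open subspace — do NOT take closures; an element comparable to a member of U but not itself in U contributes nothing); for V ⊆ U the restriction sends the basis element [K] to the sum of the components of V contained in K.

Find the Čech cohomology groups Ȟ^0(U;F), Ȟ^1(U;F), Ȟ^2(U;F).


Ȟ^0 = Z^3; Ȟ^1 = 0; Ȟ^2 = 0

nonempty intersections:
  W1={{r},{u},{r,t},{r,v},{s,u},{t,u},{r,t,v}} W2={{r},{r,t},{r,v},{r,t,v}} W3={{t},{r,t},{t,u},{t,v},{r,t,v}} W4={{q},{s},{u},{v},{r,v},{s,u},{t,u},{t,v},{r,t,v}} W5={{p},{q},{u},{s,u},{t,u}}
  W12={{r},{r,t},{r,v},{r,t,v}} W13={{r,t},{t,u},{r,t,v}} W14={{u},{r,v},{s,u},{t,u},{r,t,v}} W15={{u},{s,u},{t,u}} W23={{r,t},{r,t,v}} W24={{r,v},{r,t,v}} W34={{t,u},{t,v},{r,t,v}} W35={{t,u}} W45={{q},{u},{s,u},{t,u}}
  W123={{r,t},{r,t,v}} W124={{r,v},{r,t,v}} W134={{t,u},{r,t,v}} W135={{t,u}} W145={{u},{s,u},{t,u}} W234={{r,t,v}} W345={{t,u}}
  W1234={{r,t,v}} W1345={{t,u}}
components per intersection:
  W1: {{r},{r,t},{r,v},{r,t,v}} {{u},{s,u},{t,u}}
  W2: {{r},{r,t},{r,v},{r,t,v}}
  W3: {{t},{r,t},{t,u},{t,v},{r,t,v}}
  W4: {{q}} {{s},{u},{s,u},{t,u}} {{v},{r,v},{t,v},{r,t,v}}
  W5: {{p}} {{q}} {{u},{s,u},{t,u}}
  W12: {{r},{r,t},{r,v},{r,t,v}}
  W13: {{r,t},{r,t,v}} {{t,u}}
  W14: {{u},{s,u},{t,u}} {{r,v},{r,t,v}}
  W15: {{u},{s,u},{t,u}}
  W23: {{r,t},{r,t,v}}
  W24: {{r,v},{r,t,v}}
  W34: {{t,u}} {{t,v},{r,t,v}}
  W35: {{t,u}}
  W45: {{q}} {{u},{s,u},{t,u}}
  W123: {{r,t},{r,t,v}}
  W124: {{r,v},{r,t,v}}
  W134: {{t,u}} {{r,t,v}}
  W135: {{t,u}}
  W145: {{u},{s,u},{t,u}}
  W234: {{r,t,v}}
  W345: {{t,u}}
  W1234: {{r,t,v}}
  W1345: {{t,u}}
C dims 10,13,8,2; δ0: rk 7, SNF 1^7; δ1: rk 6, SNF 1^6; δ2: rk 2, SNF 1^2
Ȟ^0: (10−7)−0=3 ⇒ Z^3
Ȟ^1: (13−6)−7=0 ⇒ 0
Ȟ^2: (8−2)−6=0 ⇒ 0


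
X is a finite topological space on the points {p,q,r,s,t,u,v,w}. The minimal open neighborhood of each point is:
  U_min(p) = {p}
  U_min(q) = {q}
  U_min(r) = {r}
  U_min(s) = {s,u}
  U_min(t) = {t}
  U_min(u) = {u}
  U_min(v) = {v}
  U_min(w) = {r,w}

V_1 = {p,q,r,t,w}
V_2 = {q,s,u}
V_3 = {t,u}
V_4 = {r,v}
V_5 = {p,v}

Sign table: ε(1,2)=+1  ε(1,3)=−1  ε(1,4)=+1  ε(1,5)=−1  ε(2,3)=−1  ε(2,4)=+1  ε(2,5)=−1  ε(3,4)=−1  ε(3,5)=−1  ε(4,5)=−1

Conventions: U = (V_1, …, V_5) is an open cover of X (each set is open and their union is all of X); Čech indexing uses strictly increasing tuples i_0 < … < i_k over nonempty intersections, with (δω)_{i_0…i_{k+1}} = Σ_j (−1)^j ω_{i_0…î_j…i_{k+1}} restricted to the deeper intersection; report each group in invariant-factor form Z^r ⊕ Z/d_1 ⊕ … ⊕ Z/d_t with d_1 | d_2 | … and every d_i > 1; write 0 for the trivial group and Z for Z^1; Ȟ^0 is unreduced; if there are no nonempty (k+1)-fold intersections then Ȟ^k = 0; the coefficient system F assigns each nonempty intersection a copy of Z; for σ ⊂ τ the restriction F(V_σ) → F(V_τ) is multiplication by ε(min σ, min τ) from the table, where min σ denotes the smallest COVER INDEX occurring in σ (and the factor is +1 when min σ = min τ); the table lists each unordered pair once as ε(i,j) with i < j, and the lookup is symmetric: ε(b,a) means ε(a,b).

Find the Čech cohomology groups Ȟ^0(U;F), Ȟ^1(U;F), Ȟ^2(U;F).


intersection data:
  V12={q} V13={t} V14={r} V15={p} V23={u} V45={v}
C dims 5,6; δ0: rk 4, SNF 1^4
Ȟ^0 = (5 − 4) − 0 = 1, so Ȟ^0 ≅ Z
Ȟ^1 = (6 − 0) − 4 = 2, so Ȟ^1 ≅ Z^2
Ȟ^2 = (0 − 0) − 0 = 0, so Ȟ^2 ≅ 0

Ȟ^0 ≅ Z, Ȟ^1 ≅ Z^2, Ȟ^2 ≅ 0


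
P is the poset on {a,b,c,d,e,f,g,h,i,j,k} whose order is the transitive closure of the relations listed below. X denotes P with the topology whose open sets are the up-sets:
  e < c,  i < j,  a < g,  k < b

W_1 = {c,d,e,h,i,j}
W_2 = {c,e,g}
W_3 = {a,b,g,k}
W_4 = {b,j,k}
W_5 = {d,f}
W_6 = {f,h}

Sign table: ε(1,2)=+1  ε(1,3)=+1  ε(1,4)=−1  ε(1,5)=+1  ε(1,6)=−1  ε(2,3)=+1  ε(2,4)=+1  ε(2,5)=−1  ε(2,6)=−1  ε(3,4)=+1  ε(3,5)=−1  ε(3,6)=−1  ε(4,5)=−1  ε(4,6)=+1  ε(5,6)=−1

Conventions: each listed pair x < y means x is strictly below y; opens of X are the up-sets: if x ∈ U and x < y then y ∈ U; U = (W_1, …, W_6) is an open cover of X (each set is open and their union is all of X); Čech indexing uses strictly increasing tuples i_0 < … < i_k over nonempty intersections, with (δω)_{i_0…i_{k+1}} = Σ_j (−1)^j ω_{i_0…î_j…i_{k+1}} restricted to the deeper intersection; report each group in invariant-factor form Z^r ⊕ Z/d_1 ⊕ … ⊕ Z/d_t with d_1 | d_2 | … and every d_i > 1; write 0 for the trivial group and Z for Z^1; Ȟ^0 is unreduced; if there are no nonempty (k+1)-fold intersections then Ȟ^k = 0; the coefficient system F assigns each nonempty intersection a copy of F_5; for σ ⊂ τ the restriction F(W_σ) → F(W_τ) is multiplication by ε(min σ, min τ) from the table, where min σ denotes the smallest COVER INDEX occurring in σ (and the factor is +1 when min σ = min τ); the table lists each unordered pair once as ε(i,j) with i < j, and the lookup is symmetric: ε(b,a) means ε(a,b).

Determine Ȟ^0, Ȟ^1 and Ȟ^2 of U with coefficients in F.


Ȟ^0(U;F) ≅ 0, Ȟ^1(U;F) ≅ Z/5 and Ȟ^2(U;F) ≅ 0

intersection data:
  W12={c,e} W14={j} W15={d} W16={h} W23={g} W34={b,k} W56={f}
C dims 6,7; δ0: rk_F5 6
Ȟ^0 = (6 − 6) − 0 = 0, so Ȟ^0 ≅ 0
Ȟ^1 = (7 − 0) − 6 = 1, so Ȟ^1 ≅ Z/5
Ȟ^2 = (0 − 0) − 0 = 0, so Ȟ^2 ≅ 0


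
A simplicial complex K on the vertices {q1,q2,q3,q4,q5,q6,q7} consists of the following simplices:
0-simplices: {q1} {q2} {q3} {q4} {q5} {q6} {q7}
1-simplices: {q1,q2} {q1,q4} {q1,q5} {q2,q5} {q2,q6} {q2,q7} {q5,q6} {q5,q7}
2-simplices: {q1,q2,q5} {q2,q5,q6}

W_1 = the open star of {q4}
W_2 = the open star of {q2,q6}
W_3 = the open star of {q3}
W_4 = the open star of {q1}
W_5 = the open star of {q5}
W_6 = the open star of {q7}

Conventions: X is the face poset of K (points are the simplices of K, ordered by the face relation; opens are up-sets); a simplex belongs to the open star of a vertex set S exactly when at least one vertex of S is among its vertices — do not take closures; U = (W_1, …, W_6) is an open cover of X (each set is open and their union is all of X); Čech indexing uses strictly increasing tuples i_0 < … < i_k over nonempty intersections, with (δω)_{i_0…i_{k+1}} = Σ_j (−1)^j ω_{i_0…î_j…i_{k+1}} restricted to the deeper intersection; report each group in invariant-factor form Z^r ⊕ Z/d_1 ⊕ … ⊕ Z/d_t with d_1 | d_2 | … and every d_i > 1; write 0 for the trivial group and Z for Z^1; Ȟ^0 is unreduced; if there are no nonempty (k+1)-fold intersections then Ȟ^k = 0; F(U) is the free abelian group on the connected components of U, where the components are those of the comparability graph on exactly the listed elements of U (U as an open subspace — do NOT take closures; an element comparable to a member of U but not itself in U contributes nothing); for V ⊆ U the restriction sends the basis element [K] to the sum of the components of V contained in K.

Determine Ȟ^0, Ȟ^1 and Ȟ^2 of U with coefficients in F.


cover nerve:
  W1={{q4},{q1,q4}} W2={{q2},{q6},{q1,q2},{q2,q5},{q2,q6},{q2,q7},{q5,q6},{q1,q2,q5},{q2,q5,q6}} W3={{q3}} W4={{q1},{q1,q2},{q1,q4},{q1,q5},{q1,q2,q5}} W5={{q5},{q1,q5},{q2,q5},{q5,q6},{q5,q7},{q1,q2,q5},{q2,q5,q6}} W6={{q7},{q2,q7},{q5,q7}}
  W14={{q1,q4}} W24={{q1,q2},{q1,q2,q5}} W25={{q2,q5},{q5,q6},{q1,q2,q5},{q2,q5,q6}} W26={{q2,q7}} W45={{q1,q5},{q1,q2,q5}} W56={{q5,q7}}
  W245={{q1,q2,q5}}
components per intersection:
  W1: {{q4},{q1,q4}}
  W2: {{q2},{q6},{q1,q2},{q2,q5},{q2,q6},{q2,q7},{q5,q6},{q1,q2,q5},{q2,q5,q6}}
  W3: {{q3}}
  W4: {{q1},{q1,q2},{q1,q4},{q1,q5},{q1,q2,q5}}
  W5: {{q5},{q1,q5},{q2,q5},{q5,q6},{q5,q7},{q1,q2,q5},{q2,q5,q6}}
  W6: {{q7},{q2,q7},{q5,q7}}
  W14: {{q1,q4}}
  W24: {{q1,q2},{q1,q2,q5}}
  W25: {{q2,q5},{q5,q6},{q1,q2,q5},{q2,q5,q6}}
  W26: {{q2,q7}}
  W45: {{q1,q5},{q1,q2,q5}}
  W56: {{q5,q7}}
  W245: {{q1,q2,q5}}
C dims 6,6,1; δ0: rk 4, SNF 1^4; δ1: rk 1, SNF 1^1
Ȟ^0: (6−4)−0=2 ⇒ Z^2
Ȟ^1: (6−1)−4=1 ⇒ Z
Ȟ^2: (1−0)−1=0 ⇒ 0

Ȟ^0 ≅ Z^2; Ȟ^1 ≅ Z; Ȟ^2 ≅ 0


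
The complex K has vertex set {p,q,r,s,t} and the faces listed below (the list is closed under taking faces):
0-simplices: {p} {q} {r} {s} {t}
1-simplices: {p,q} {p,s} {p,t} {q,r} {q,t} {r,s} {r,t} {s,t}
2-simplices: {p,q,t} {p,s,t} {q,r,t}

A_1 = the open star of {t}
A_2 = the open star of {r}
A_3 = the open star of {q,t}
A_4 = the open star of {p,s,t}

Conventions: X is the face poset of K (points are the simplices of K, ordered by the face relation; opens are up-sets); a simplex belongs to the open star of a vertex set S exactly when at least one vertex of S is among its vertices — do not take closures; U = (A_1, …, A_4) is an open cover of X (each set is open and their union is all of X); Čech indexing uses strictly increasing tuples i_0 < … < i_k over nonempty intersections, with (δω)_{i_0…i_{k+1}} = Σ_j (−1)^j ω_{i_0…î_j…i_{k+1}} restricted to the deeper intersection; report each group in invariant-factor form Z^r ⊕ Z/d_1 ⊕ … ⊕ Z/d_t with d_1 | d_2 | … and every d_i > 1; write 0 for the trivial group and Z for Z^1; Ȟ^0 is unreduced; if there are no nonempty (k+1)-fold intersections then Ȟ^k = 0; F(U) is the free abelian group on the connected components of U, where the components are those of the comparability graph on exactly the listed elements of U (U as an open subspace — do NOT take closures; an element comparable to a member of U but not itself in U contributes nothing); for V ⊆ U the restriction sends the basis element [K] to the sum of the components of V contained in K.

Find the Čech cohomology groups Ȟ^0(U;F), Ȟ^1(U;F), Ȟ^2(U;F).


Ȟ^0 = Z; Ȟ^1 = Z; Ȟ^2 = 0

cover nerve:
  A1={{t},{p,t},{q,t},{r,t},{s,t},{p,q,t},{p,s,t},{q,r,t}} A2={{r},{q,r},{r,s},{r,t},{q,r,t}} A3={{q},{t},{p,q},{p,t},{q,r},{q,t},{r,t},{s,t},{p,q,t},{p,s,t},{q,r,t}} A4={{p},{s},{t},{p,q},{p,s},{p,t},{q,t},{r,s},{r,t},{s,t},{p,q,t},{p,s,t},{q,r,t}}
  A12={{r,t},{q,r,t}} A13={{t},{p,t},{q,t},{r,t},{s,t},{p,q,t},{p,s,t},{q,r,t}} A14={{t},{p,t},{q,t},{r,t},{s,t},{p,q,t},{p,s,t},{q,r,t}} A23={{q,r},{r,t},{q,r,t}} A24={{r,s},{r,t},{q,r,t}} A34={{t},{p,q},{p,t},{q,t},{r,t},{s,t},{p,q,t},{p,s,t},{q,r,t}}
  A123={{r,t},{q,r,t}} A124={{r,t},{q,r,t}} A134={{t},{p,t},{q,t},{r,t},{s,t},{p,q,t},{p,s,t},{q,r,t}} A234={{r,t},{q,r,t}}
  A1234={{r,t},{q,r,t}}
components per intersection:
  A1: {{t},{p,t},{q,t},{r,t},{s,t},{p,q,t},{p,s,t},{q,r,t}}
  A2: {{r},{q,r},{r,s},{r,t},{q,r,t}}
  A3: {{q},{t},{p,q},{p,t},{q,r},{q,t},{r,t},{s,t},{p,q,t},{p,s,t},{q,r,t}}
  A4: {{p},{s},{t},{p,q},{p,s},{p,t},{q,t},{r,s},{r,t},{s,t},{p,q,t},{p,s,t},{q,r,t}}
  A12: {{r,t},{q,r,t}}
  A13: {{t},{p,t},{q,t},{r,t},{s,t},{p,q,t},{p,s,t},{q,r,t}}
  A14: {{t},{p,t},{q,t},{r,t},{s,t},{p,q,t},{p,s,t},{q,r,t}}
  A23: {{q,r},{r,t},{q,r,t}}
  A24: {{r,s}} {{r,t},{q,r,t}}
  A34: {{t},{p,q},{p,t},{q,t},{r,t},{s,t},{p,q,t},{p,s,t},{q,r,t}}
  A123: {{r,t},{q,r,t}}
  A124: {{r,t},{q,r,t}}
  A134: {{t},{p,t},{q,t},{r,t},{s,t},{p,q,t},{p,s,t},{q,r,t}}
  A234: {{r,t},{q,r,t}}
  A1234: {{r,t},{q,r,t}}
C dims 4,7,4,1; δ0: rk 3, SNF 1^3; δ1: rk 3, SNF 1^3; δ2: rk 1, SNF 1^1
Ȟ^0: (4−3)−0=1 ⇒ Z
Ȟ^1: (7−3)−3=1 ⇒ Z
Ȟ^2: (4−1)−3=0 ⇒ 0


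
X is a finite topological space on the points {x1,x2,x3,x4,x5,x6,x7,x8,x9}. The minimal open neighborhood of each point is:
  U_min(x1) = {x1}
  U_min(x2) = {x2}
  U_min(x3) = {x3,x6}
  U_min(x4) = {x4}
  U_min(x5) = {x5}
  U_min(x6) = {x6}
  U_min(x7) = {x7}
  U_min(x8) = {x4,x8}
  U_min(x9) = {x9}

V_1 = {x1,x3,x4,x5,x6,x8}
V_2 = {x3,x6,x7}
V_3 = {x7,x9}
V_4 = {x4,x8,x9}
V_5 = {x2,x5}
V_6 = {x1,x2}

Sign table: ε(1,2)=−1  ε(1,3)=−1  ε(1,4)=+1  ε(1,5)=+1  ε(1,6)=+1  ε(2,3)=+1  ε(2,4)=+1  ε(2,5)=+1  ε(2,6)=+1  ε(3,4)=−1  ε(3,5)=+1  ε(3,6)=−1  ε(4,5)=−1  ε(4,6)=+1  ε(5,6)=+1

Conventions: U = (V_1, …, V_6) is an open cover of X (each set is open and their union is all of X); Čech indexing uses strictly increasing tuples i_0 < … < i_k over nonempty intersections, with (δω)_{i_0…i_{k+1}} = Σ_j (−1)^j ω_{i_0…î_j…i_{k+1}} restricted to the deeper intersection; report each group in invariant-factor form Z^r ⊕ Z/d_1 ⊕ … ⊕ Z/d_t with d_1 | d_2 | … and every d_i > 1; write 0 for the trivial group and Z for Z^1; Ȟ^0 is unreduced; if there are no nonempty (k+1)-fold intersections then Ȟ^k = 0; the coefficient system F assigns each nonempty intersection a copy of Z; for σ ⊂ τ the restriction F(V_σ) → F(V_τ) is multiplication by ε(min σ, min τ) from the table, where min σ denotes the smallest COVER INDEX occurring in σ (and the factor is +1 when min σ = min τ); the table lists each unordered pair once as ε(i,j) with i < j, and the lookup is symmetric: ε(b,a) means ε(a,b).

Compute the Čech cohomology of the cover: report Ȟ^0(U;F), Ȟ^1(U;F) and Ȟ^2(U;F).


Ȟ^0 ≅ Z; Ȟ^1 ≅ Z^2; Ȟ^2 ≅ 0

nerve simplices:
  V12={x3,x6} V14={x4,x8} V15={x5} V16={x1} V23={x7} V34={x9} V56={x2}
C dims 6,7; δ0: rk 5, SNF 1^5
degree 0: 6−5−0 = 1 → Ȟ^0 ≅ Z
degree 1: 7−0−5 = 2 → Ȟ^1 ≅ Z^2
degree 2: 0−0−0 = 0 → Ȟ^2 ≅ 0


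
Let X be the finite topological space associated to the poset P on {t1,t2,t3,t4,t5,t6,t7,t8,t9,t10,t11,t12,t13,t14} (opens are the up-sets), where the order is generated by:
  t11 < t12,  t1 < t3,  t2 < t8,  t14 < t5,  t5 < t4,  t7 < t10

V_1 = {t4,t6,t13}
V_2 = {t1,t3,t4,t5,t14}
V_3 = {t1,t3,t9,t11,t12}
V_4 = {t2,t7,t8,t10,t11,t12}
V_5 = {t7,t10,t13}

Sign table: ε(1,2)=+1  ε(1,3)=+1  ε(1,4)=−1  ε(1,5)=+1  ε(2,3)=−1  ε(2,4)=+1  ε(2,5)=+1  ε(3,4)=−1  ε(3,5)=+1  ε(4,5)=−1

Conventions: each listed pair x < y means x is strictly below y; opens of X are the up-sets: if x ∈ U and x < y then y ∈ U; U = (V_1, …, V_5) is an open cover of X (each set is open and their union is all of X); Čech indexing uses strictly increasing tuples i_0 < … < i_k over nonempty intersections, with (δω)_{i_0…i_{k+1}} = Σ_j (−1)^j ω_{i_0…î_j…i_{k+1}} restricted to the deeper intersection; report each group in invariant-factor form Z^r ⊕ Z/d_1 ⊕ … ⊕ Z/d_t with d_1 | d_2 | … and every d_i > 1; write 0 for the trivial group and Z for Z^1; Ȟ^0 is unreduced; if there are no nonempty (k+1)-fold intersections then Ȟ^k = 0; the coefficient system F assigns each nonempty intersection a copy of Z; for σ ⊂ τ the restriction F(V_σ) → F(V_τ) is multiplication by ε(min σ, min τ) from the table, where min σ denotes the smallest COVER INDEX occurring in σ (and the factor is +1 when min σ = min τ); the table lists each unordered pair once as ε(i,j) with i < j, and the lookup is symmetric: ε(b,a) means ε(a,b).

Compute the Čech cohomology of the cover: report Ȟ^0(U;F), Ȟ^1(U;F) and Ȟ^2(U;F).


nerve of the cover:
  V12={t4} V15={t13} V23={t1,t3} V34={t11,t12} V45={t7,t10}
C dims 5,5; δ0: rk 5, SNF 1^4·2
Ȟ^0 = (5 − 5) − 0 = 0, so Ȟ^0 ≅ 0
Ȟ^1 = (5 − 0) − 5 = 0 plus torsion [2], so Ȟ^1 ≅ Z/2
Ȟ^2 = (0 − 0) − 0 = 0, so Ȟ^2 ≅ 0

Ȟ^0(U;F) ≅ 0,  Ȟ^1(U;F) ≅ Z/2,  Ȟ^2(U;F) ≅ 0


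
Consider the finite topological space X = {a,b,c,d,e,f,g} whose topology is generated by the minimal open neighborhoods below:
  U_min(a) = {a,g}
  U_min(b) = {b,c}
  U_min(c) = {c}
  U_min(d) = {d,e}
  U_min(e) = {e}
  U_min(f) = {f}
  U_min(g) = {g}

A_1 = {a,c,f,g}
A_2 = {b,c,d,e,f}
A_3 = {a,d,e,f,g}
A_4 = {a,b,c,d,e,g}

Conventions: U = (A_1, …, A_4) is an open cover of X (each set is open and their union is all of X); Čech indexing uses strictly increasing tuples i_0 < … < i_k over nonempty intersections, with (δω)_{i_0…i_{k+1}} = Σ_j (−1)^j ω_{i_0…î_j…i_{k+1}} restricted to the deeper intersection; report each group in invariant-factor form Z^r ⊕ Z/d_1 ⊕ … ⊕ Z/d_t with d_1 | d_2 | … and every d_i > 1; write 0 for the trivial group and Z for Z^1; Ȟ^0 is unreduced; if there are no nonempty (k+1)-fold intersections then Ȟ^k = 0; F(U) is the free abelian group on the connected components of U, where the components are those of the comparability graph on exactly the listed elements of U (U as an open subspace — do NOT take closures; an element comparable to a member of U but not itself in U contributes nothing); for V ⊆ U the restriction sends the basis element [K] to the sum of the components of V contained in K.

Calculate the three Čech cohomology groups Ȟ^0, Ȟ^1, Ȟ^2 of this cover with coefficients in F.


Ȟ^0 ≅ Z^4; Ȟ^1 ≅ 0; Ȟ^2 ≅ 0

cover nerve:
  A12={c,f} A13={a,f,g} A14={a,c,g} A23={d,e,f} A24={b,c,d,e} A34={a,d,e,g}
  A123={f} A124={c} A134={a,g} A234={d,e}
components per intersection:
  A1: {a,g} {c} {f}
  A2: {b,c} {d,e} {f}
  A3: {a,g} {d,e} {f}
  A4: {a,g} {b,c} {d,e}
  A12: {c} {f}
  A13: {a,g} {f}
  A14: {a,g} {c}
  A23: {d,e} {f}
  A24: {b,c} {d,e}
  A34: {a,g} {d,e}
  A123: {f}
  A124: {c}
  A134: {a,g}
  A234: {d,e}
C dims 12,12,4; δ0: rk 8, SNF 1^8; δ1: rk 4, SNF 1^4
Ȟ^0: (12−8)−0=4 ⇒ Z^4
Ȟ^1: (12−4)−8=0 ⇒ 0
Ȟ^2: (4−0)−4=0 ⇒ 0


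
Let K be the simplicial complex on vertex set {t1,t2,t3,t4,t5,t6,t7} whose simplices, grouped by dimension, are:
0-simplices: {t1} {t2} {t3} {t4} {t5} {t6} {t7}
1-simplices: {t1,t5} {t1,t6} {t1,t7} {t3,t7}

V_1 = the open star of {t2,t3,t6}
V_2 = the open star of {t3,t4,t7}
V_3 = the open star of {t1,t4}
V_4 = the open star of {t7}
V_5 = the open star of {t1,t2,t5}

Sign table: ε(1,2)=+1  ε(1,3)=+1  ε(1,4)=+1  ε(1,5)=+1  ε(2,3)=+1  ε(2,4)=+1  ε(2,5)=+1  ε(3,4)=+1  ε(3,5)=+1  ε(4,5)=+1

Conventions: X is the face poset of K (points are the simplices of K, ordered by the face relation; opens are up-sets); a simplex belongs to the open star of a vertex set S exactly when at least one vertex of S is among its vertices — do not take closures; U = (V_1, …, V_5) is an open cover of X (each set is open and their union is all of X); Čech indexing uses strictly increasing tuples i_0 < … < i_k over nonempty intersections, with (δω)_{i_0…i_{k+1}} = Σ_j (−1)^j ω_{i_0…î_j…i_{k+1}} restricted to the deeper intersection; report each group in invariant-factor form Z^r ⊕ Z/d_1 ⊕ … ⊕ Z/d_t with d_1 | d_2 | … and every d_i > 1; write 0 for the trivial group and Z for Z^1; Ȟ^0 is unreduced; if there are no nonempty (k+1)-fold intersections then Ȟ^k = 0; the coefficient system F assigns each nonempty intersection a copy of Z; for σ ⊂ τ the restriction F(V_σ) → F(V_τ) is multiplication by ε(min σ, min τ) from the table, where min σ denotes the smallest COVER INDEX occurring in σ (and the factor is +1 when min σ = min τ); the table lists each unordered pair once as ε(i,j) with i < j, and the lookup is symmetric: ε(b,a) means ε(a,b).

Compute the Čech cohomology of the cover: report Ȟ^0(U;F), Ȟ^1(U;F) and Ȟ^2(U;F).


Ȟ^0 = Z; Ȟ^1 = Z; Ȟ^2 = 0

intersection data:
  V1={{t2},{t3},{t6},{t1,t6},{t3,t7}} V2={{t3},{t4},{t7},{t1,t7},{t3,t7}} V3={{t1},{t4},{t1,t5},{t1,t6},{t1,t7}} V4={{t7},{t1,t7},{t3,t7}} V5={{t1},{t2},{t5},{t1,t5},{t1,t6},{t1,t7}}
  V12={{t3},{t3,t7}} V13={{t1,t6}} V14={{t3,t7}} V15={{t2},{t1,t6}} V23={{t4},{t1,t7}} V24={{t7},{t1,t7},{t3,t7}} V25={{t1,t7}} V34={{t1,t7}} V35={{t1},{t1,t5},{t1,t6},{t1,t7}} V45={{t1,t7}}
  V124={{t3,t7}} V135={{t1,t6}} V234={{t1,t7}} V235={{t1,t7}} V245={{t1,t7}} V345={{t1,t7}}
  V2345={{t1,t7}}
C dims 5,10,6,1; δ0: rk 4, SNF 1^4; δ1: rk 5, SNF 1^5; δ2: rk 1, SNF 1^1
Ȟ^0 = (5 − 4) − 0 = 1, so Ȟ^0 ≅ Z
Ȟ^1 = (10 − 5) − 4 = 1, so Ȟ^1 ≅ Z
Ȟ^2 = (6 − 1) − 5 = 0, so Ȟ^2 ≅ 0
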